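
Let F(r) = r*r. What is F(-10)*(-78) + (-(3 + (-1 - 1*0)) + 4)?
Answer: -7798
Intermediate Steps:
F(r) = r**2
F(-10)*(-78) + (-(3 + (-1 - 1*0)) + 4) = (-10)**2*(-78) + (-(3 + (-1 - 1*0)) + 4) = 100*(-78) + (-(3 + (-1 + 0)) + 4) = -7800 + (-(3 - 1) + 4) = -7800 + (-1*2 + 4) = -7800 + (-2 + 4) = -7800 + 2 = -7798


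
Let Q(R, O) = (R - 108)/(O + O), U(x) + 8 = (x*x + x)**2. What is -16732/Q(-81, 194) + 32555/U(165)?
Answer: 695769844401481/20255726484 ≈ 34349.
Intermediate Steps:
U(x) = -8 + (x + x**2)**2 (U(x) = -8 + (x*x + x)**2 = -8 + (x**2 + x)**2 = -8 + (x + x**2)**2)
Q(R, O) = (-108 + R)/(2*O) (Q(R, O) = (-108 + R)/((2*O)) = (-108 + R)*(1/(2*O)) = (-108 + R)/(2*O))
-16732/Q(-81, 194) + 32555/U(165) = -16732*388/(-108 - 81) + 32555/(-8 + 165**2*(1 + 165)**2) = -16732/((1/2)*(1/194)*(-189)) + 32555/(-8 + 27225*166**2) = -16732/(-189/388) + 32555/(-8 + 27225*27556) = -16732*(-388/189) + 32555/(-8 + 750212100) = 6492016/189 + 32555/750212092 = 695769844401481/20255726484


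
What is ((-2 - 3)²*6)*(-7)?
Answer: -1050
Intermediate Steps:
((-2 - 3)²*6)*(-7) = ((-5)²*6)*(-7) = (25*6)*(-7) = 150*(-7) = -1050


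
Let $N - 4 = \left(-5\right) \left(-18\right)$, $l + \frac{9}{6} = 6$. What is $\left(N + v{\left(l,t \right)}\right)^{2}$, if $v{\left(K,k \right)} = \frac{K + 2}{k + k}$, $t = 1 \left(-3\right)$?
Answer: $\frac{1243225}{144} \approx 8633.5$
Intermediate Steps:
$t = -3$
$l = \frac{9}{2}$ ($l = - \frac{3}{2} + 6 = \frac{9}{2} \approx 4.5$)
$v{\left(K,k \right)} = \frac{2 + K}{2 k}$
$N = 94$ ($N = 4 - -90 = 4 + 90 = 94$)
$\left(N + v{\left(l,t \right)}\right)^{2} = \left(94 + \frac{2 + \frac{9}{2}}{2 \left(-3\right)}\right)^{2} = \left(94 + \frac{1}{2} \left(- \frac{1}{3}\right) \frac{13}{2}\right)^{2} = \left(94 - \frac{13}{12}\right)^{2} = \left(\frac{1115}{12}\right)^{2} = \frac{1243225}{144}$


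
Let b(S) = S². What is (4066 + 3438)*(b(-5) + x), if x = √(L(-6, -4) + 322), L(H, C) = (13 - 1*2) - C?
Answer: 187600 + 7504*√337 ≈ 3.2536e+5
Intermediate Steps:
L(H, C) = 11 - C (L(H, C) = (13 - 2) - C = 11 - C)
x = √337 (x = √((11 - 1*(-4)) + 322) = √((11 + 4) + 322) = √(15 + 322) = √337 ≈ 18.358)
(4066 + 3438)*(b(-5) + x) = (4066 + 3438)*((-5)² + √337) = 7504*(25 + √337) = 187600 + 7504*√337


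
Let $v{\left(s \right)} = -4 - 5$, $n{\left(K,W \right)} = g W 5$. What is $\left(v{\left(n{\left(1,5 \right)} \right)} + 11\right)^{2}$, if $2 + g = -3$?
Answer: $4$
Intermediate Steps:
$g = -5$ ($g = -2 - 3 = -5$)
$n{\left(K,W \right)} = - 25 W$ ($n{\left(K,W \right)} = - 5 W 5 = - 25 W$)
$v{\left(s \right)} = -9$
$\left(v{\left(n{\left(1,5 \right)} \right)} + 11\right)^{2} = \left(-9 + 11\right)^{2} = 2^{2} = 4$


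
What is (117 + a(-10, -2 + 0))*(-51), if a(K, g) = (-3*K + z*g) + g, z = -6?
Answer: -8007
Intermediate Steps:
a(K, g) = -5*g - 3*K (a(K, g) = (-3*K - 6*g) + g = (-6*g - 3*K) + g = -5*g - 3*K)
(117 + a(-10, -2 + 0))*(-51) = (117 + (-5*(-2 + 0) - 3*(-10)))*(-51) = (117 + (-5*(-2) + 30))*(-51) = (117 + (10 + 30))*(-51) = (117 + 40)*(-51) = 157*(-51) = -8007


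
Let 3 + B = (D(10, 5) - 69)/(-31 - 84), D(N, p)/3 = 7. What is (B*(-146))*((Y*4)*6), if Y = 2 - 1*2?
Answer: 0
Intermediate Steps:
Y = 0 (Y = 2 - 2 = 0)
D(N, p) = 21 (D(N, p) = 3*7 = 21)
B = -297/115 (B = -3 + (21 - 69)/(-31 - 84) = -3 - 48/(-115) = -3 - 48*(-1/115) = -3 + 48/115 = -297/115 ≈ -2.5826)
(B*(-146))*((Y*4)*6) = (-297/115*(-146))*((0*4)*6) = 43362*(0*6)/115 = (43362/115)*0 = 0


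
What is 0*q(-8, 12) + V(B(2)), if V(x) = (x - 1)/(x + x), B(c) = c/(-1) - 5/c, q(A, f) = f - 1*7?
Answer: 11/18 ≈ 0.61111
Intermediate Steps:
q(A, f) = -7 + f (q(A, f) = f - 7 = -7 + f)
B(c) = -c - 5/c (B(c) = c*(-1) - 5/c = -c - 5/c)
V(x) = (-1 + x)/(2*x) (V(x) = (-1 + x)/((2*x)) = (-1 + x)*(1/(2*x)) = (-1 + x)/(2*x))
0*q(-8, 12) + V(B(2)) = 0*(-7 + 12) + (-1 + (-1*2 - 5/2))/(2*(-1*2 - 5/2)) = 0*5 + (-1 + (-2 - 5*½))/(2*(-2 - 5*½)) = 0 + (-1 + (-2 - 5/2))/(2*(-2 - 5/2)) = 0 + (-1 - 9/2)/(2*(-9/2)) = 0 + (½)*(-2/9)*(-11/2) = 0 + 11/18 = 11/18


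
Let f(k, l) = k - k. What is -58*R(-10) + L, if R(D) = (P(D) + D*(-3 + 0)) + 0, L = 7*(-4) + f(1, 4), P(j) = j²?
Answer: -7568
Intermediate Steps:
f(k, l) = 0
L = -28 (L = 7*(-4) + 0 = -28 + 0 = -28)
R(D) = D² - 3*D (R(D) = (D² + D*(-3 + 0)) + 0 = (D² + D*(-3)) + 0 = (D² - 3*D) + 0 = D² - 3*D)
-58*R(-10) + L = -(-580)*(-3 - 10) - 28 = -(-580)*(-13) - 28 = -58*130 - 28 = -7540 - 28 = -7568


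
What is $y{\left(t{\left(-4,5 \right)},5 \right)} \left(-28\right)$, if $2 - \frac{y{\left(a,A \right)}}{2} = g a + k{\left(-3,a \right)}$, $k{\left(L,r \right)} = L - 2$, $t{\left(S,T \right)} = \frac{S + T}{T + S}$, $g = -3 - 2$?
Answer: $-672$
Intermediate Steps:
$g = -5$ ($g = -3 - 2 = -5$)
$t{\left(S,T \right)} = 1$ ($t{\left(S,T \right)} = \frac{S + T}{S + T} = 1$)
$k{\left(L,r \right)} = -2 + L$ ($k{\left(L,r \right)} = L - 2 = -2 + L$)
$y{\left(a,A \right)} = 14 + 10 a$ ($y{\left(a,A \right)} = 4 - 2 \left(- 5 a - 5\right) = 4 - 2 \left(-5 - 5 a\right) = 4 + \left(10 + 10 a\right) = 14 + 10 a$)
$y{\left(t{\left(-4,5 \right)},5 \right)} \left(-28\right) = \left(14 + 10 \cdot 1\right) \left(-28\right) = \left(14 + 10\right) \left(-28\right) = 24 \left(-28\right) = -672$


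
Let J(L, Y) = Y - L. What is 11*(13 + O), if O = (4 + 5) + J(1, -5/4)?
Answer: 869/4 ≈ 217.25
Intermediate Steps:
O = 27/4 (O = (4 + 5) + (-5/4 - 1*1) = 9 + (-5*¼ - 1) = 9 + (-5/4 - 1) = 9 - 9/4 = 27/4 ≈ 6.7500)
11*(13 + O) = 11*(13 + 27/4) = 11*(79/4) = 869/4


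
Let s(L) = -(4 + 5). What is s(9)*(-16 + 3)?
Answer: 117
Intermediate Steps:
s(L) = -9 (s(L) = -1*9 = -9)
s(9)*(-16 + 3) = -9*(-16 + 3) = -9*(-13) = 117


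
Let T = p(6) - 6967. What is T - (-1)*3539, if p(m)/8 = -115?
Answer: -4348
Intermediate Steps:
p(m) = -920 (p(m) = 8*(-115) = -920)
T = -7887 (T = -920 - 6967 = -7887)
T - (-1)*3539 = -7887 - (-1)*3539 = -7887 - 1*(-3539) = -7887 + 3539 = -4348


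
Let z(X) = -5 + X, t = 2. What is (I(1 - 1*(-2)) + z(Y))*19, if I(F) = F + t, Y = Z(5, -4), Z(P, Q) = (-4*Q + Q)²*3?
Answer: 8208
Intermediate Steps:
Z(P, Q) = 27*Q² (Z(P, Q) = (-3*Q)²*3 = (9*Q²)*3 = 27*Q²)
Y = 432 (Y = 27*(-4)² = 27*16 = 432)
I(F) = 2 + F (I(F) = F + 2 = 2 + F)
(I(1 - 1*(-2)) + z(Y))*19 = ((2 + (1 - 1*(-2))) + (-5 + 432))*19 = ((2 + (1 + 2)) + 427)*19 = ((2 + 3) + 427)*19 = (5 + 427)*19 = 432*19 = 8208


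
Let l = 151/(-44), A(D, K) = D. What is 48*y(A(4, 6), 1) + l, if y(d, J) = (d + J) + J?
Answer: 12521/44 ≈ 284.57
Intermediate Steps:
l = -151/44 (l = 151*(-1/44) = -151/44 ≈ -3.4318)
y(d, J) = d + 2*J (y(d, J) = (J + d) + J = d + 2*J)
48*y(A(4, 6), 1) + l = 48*(4 + 2*1) - 151/44 = 48*(4 + 2) - 151/44 = 48*6 - 151/44 = 288 - 151/44 = 12521/44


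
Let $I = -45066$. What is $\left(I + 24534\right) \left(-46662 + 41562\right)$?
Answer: $104713200$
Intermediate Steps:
$\left(I + 24534\right) \left(-46662 + 41562\right) = \left(-45066 + 24534\right) \left(-46662 + 41562\right) = \left(-20532\right) \left(-5100\right) = 104713200$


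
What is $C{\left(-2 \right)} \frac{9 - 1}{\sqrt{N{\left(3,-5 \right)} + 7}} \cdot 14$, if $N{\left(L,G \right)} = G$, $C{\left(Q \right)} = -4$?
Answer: $- 224 \sqrt{2} \approx -316.78$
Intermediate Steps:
$C{\left(-2 \right)} \frac{9 - 1}{\sqrt{N{\left(3,-5 \right)} + 7}} \cdot 14 = - 4 \frac{9 - 1}{\sqrt{-5 + 7}} \cdot 14 = - 4 \frac{8}{\sqrt{2}} \cdot 14 = - 4 \cdot 8 \frac{\sqrt{2}}{2} \cdot 14 = - 4 \cdot 4 \sqrt{2} \cdot 14 = - 16 \sqrt{2} \cdot 14 = - 224 \sqrt{2}$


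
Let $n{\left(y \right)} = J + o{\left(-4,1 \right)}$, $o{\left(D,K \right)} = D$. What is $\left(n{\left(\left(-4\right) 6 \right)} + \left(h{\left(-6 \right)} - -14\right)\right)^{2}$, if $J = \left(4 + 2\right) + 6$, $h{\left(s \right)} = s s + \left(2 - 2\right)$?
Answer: $3364$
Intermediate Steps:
$h{\left(s \right)} = s^{2}$ ($h{\left(s \right)} = s^{2} + 0 = s^{2}$)
$J = 12$ ($J = 6 + 6 = 12$)
$n{\left(y \right)} = 8$ ($n{\left(y \right)} = 12 - 4 = 8$)
$\left(n{\left(\left(-4\right) 6 \right)} + \left(h{\left(-6 \right)} - -14\right)\right)^{2} = \left(8 - \left(-14 - \left(-6\right)^{2}\right)\right)^{2} = \left(8 + \left(36 + 14\right)\right)^{2} = \left(8 + 50\right)^{2} = 58^{2} = 3364$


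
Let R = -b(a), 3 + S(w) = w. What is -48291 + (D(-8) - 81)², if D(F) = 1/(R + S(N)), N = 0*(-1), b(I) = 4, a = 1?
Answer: -2043635/49 ≈ -41707.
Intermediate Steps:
N = 0
S(w) = -3 + w
R = -4 (R = -1*4 = -4)
D(F) = -⅐ (D(F) = 1/(-4 + (-3 + 0)) = 1/(-4 - 3) = 1/(-7) = -⅐)
-48291 + (D(-8) - 81)² = -48291 + (-⅐ - 81)² = -48291 + (-568/7)² = -48291 + 322624/49 = -2043635/49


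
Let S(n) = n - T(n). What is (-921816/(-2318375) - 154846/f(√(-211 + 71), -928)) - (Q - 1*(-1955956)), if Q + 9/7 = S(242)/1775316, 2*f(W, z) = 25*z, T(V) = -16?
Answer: -1089481535570181720083/557011460663000 ≈ -1.9559e+6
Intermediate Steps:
f(W, z) = 25*z/2 (f(W, z) = (25*z)/2 = 25*z/2)
S(n) = 16 + n (S(n) = n - 1*(-16) = n + 16 = 16 + n)
Q = -2662673/2071202 (Q = -9/7 + (16 + 242)/1775316 = -9/7 + 258*(1/1775316) = -9/7 + 43/295886 = -2662673/2071202 ≈ -1.2856)
(-921816/(-2318375) - 154846/f(√(-211 + 71), -928)) - (Q - 1*(-1955956)) = (-921816/(-2318375) - 154846/((25/2)*(-928))) - (-2662673/2071202 - 1*(-1955956)) = (-921816*(-1/2318375) - 154846/(-11600)) - (-2662673/2071202 + 1955956) = (921816/2318375 - 154846*(-1/11600)) - 1*4051177316439/2071202 = (921816/2318375 + 77423/5800) - 4051177316439/2071202 = 7393683217/537863000 - 4051177316439/2071202 = -1089481535570181720083/557011460663000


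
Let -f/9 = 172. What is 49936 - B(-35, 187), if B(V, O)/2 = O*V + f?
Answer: 66122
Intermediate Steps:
f = -1548 (f = -9*172 = -1548)
B(V, O) = -3096 + 2*O*V (B(V, O) = 2*(O*V - 1548) = 2*(-1548 + O*V) = -3096 + 2*O*V)
49936 - B(-35, 187) = 49936 - (-3096 + 2*187*(-35)) = 49936 - (-3096 - 13090) = 49936 - 1*(-16186) = 49936 + 16186 = 66122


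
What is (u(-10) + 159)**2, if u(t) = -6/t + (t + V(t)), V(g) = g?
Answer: 487204/25 ≈ 19488.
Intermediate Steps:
u(t) = -6/t + 2*t (u(t) = -6/t + (t + t) = -6/t + 2*t)
(u(-10) + 159)**2 = ((-6/(-10) + 2*(-10)) + 159)**2 = ((-6*(-1/10) - 20) + 159)**2 = ((3/5 - 20) + 159)**2 = (-97/5 + 159)**2 = (698/5)**2 = 487204/25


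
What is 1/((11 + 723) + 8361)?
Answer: 1/9095 ≈ 0.00010995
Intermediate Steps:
1/((11 + 723) + 8361) = 1/(734 + 8361) = 1/9095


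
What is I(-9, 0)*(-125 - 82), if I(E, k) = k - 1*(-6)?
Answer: -1242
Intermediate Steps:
I(E, k) = 6 + k (I(E, k) = k + 6 = 6 + k)
I(-9, 0)*(-125 - 82) = (6 + 0)*(-125 - 82) = 6*(-207) = -1242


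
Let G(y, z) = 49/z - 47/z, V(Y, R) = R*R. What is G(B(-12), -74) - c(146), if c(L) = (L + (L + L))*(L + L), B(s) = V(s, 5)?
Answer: -4732153/37 ≈ -1.2790e+5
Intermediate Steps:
V(Y, R) = R**2
B(s) = 25 (B(s) = 5**2 = 25)
G(y, z) = 2/z
c(L) = 6*L**2 (c(L) = (L + 2*L)*(2*L) = (3*L)*(2*L) = 6*L**2)
G(B(-12), -74) - c(146) = 2/(-74) - 6*146**2 = 2*(-1/74) - 6*21316 = -1/37 - 1*127896 = -1/37 - 127896 = -4732153/37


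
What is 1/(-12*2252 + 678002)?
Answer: 1/650978 ≈ 1.5362e-6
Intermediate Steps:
1/(-12*2252 + 678002) = 1/(-27024 + 678002) = 1/650978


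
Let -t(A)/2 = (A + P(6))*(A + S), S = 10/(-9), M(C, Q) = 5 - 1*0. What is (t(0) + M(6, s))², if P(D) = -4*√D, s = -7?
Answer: 13475/27 - 800*√6/9 ≈ 281.34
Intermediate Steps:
M(C, Q) = 5 (M(C, Q) = 5 + 0 = 5)
S = -10/9 (S = 10*(-⅑) = -10/9 ≈ -1.1111)
t(A) = -2*(-10/9 + A)*(A - 4*√6) (t(A) = -2*(A - 4*√6)*(A - 10/9) = -2*(A - 4*√6)*(-10/9 + A) = -2*(-10/9 + A)*(A - 4*√6))
(t(0) + M(6, s))² = ((-2*0² - 80*√6/9 + (20/9)*0 + 8*0*√6) + 5)² = ((-2*0 - 80*√6/9 + 0 + 0) + 5)² = ((0 - 80*√6/9 + 0 + 0) + 5)² = (-80*√6/9 + 5)² = (5 - 80*√6/9)²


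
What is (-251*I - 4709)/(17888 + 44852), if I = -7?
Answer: -738/15685 ≈ -0.047051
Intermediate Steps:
(-251*I - 4709)/(17888 + 44852) = (-251*(-7) - 4709)/(17888 + 44852) = (1757 - 4709)/62740 = -2952*1/62740 = -738/15685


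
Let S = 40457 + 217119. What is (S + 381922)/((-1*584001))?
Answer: -213166/194667 ≈ -1.0950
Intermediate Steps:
S = 257576
(S + 381922)/((-1*584001)) = (257576 + 381922)/((-1*584001)) = 639498/(-584001) = 639498*(-1/584001) = -213166/194667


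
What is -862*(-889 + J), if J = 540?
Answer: 300838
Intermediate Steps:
-862*(-889 + J) = -862*(-889 + 540) = -862*(-349) = 300838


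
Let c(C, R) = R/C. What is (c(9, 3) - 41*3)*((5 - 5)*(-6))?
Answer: 0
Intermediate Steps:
(c(9, 3) - 41*3)*((5 - 5)*(-6)) = (3/9 - 41*3)*((5 - 5)*(-6)) = (3*(⅑) - 123)*(0*(-6)) = (⅓ - 123)*0 = -368/3*0 = 0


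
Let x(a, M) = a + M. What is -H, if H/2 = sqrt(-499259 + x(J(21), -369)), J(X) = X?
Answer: -2*I*sqrt(499607) ≈ -1413.7*I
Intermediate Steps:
x(a, M) = M + a
H = 2*I*sqrt(499607) (H = 2*sqrt(-499259 + (-369 + 21)) = 2*sqrt(-499259 - 348) = 2*sqrt(-499607) = 2*(I*sqrt(499607)) = 2*I*sqrt(499607) ≈ 1413.7*I)
-H = -2*I*sqrt(499607)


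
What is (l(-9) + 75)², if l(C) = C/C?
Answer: 5776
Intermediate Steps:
l(C) = 1
(l(-9) + 75)² = (1 + 75)² = 76² = 5776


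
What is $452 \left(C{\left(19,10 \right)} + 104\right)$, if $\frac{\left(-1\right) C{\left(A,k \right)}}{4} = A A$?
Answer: $-605680$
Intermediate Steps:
$C{\left(A,k \right)} = - 4 A^{2}$ ($C{\left(A,k \right)} = - 4 A A = - 4 A^{2}$)
$452 \left(C{\left(19,10 \right)} + 104\right) = 452 \left(- 4 \cdot 19^{2} + 104\right) = 452 \left(\left(-4\right) 361 + 104\right) = 452 \left(-1444 + 104\right) = 452 \left(-1340\right) = -605680$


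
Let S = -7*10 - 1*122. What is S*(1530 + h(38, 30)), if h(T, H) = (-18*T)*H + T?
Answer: 3638784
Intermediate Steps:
h(T, H) = T - 18*H*T (h(T, H) = -18*H*T + T = T - 18*H*T)
S = -192 (S = -70 - 122 = -192)
S*(1530 + h(38, 30)) = -192*(1530 + 38*(1 - 18*30)) = -192*(1530 + 38*(1 - 540)) = -192*(1530 + 38*(-539)) = -192*(1530 - 20482) = -192*(-18952) = 3638784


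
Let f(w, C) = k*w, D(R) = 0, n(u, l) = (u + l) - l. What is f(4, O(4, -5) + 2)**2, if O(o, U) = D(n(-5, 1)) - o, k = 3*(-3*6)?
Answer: 46656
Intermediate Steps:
n(u, l) = u (n(u, l) = (l + u) - l = u)
k = -54 (k = 3*(-18) = -54)
O(o, U) = -o (O(o, U) = 0 - o = -o)
f(w, C) = -54*w
f(4, O(4, -5) + 2)**2 = (-54*4)**2 = (-216)**2 = 46656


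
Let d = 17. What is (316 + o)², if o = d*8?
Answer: 204304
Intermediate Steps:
o = 136 (o = 17*8 = 136)
(316 + o)² = (316 + 136)² = 452² = 204304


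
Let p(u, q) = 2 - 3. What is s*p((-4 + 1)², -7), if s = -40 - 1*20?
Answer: 60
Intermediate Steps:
p(u, q) = -1
s = -60 (s = -40 - 20 = -60)
s*p((-4 + 1)², -7) = -60*(-1) = 60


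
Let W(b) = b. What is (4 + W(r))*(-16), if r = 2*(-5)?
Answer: 96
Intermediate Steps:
r = -10
(4 + W(r))*(-16) = (4 - 10)*(-16) = -6*(-16) = 96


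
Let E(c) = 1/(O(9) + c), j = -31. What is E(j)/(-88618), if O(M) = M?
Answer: 1/1949596 ≈ 5.1293e-7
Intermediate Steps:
E(c) = 1/(9 + c)
E(j)/(-88618) = 1/((9 - 31)*(-88618)) = -1/88618/(-22) = -1/22*(-1/88618) = 1/1949596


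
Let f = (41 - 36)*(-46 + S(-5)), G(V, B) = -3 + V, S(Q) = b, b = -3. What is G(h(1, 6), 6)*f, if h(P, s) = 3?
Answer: 0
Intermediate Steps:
S(Q) = -3
f = -245 (f = (41 - 36)*(-46 - 3) = 5*(-49) = -245)
G(h(1, 6), 6)*f = (-3 + 3)*(-245) = 0*(-245) = 0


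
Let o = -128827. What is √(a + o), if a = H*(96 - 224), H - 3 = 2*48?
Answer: I*√141499 ≈ 376.16*I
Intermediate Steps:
H = 99 (H = 3 + 2*48 = 3 + 96 = 99)
a = -12672 (a = 99*(96 - 224) = 99*(-128) = -12672)
√(a + o) = √(-12672 - 128827) = √(-141499) = I*√141499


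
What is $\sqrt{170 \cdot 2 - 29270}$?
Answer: $i \sqrt{28930} \approx 170.09 i$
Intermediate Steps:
$\sqrt{170 \cdot 2 - 29270} = \sqrt{340 - 29270} = \sqrt{-28930} = i \sqrt{28930}$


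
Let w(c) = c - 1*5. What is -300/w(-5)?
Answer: 30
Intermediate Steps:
w(c) = -5 + c (w(c) = c - 5 = -5 + c)
-300/w(-5) = -300/(-5 - 5) = -300/(-10) = -300*(-1/10) = 30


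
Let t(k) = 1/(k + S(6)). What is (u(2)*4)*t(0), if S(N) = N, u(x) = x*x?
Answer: 8/3 ≈ 2.6667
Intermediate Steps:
u(x) = x**2
t(k) = 1/(6 + k) (t(k) = 1/(k + 6) = 1/(6 + k))
(u(2)*4)*t(0) = (2**2*4)/(6 + 0) = (4*4)/6 = 16*(1/6) = 8/3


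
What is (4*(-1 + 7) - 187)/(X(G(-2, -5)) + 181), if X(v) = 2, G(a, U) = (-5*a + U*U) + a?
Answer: -163/183 ≈ -0.89071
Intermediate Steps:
G(a, U) = U**2 - 4*a (G(a, U) = (-5*a + U**2) + a = (U**2 - 5*a) + a = U**2 - 4*a)
(4*(-1 + 7) - 187)/(X(G(-2, -5)) + 181) = (4*(-1 + 7) - 187)/(2 + 181) = (4*6 - 187)/183 = (24 - 187)*(1/183) = -163*1/183 = -163/183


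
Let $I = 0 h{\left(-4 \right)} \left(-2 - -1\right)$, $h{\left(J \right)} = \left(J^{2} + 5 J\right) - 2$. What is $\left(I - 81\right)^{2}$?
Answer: $6561$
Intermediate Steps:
$h{\left(J \right)} = -2 + J^{2} + 5 J$
$I = 0$ ($I = 0 \left(-2 + \left(-4\right)^{2} + 5 \left(-4\right)\right) \left(-2 - -1\right) = 0 \left(-2 + 16 - 20\right) \left(-2 + 1\right) = 0 \left(\left(-6\right) \left(-1\right)\right) = 0 \cdot 6 = 0$)
$\left(I - 81\right)^{2} = \left(0 - 81\right)^{2} = \left(-81\right)^{2} = 6561$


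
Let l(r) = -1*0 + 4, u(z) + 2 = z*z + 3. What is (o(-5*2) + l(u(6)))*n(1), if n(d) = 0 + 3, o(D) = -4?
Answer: 0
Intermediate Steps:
u(z) = 1 + z**2 (u(z) = -2 + (z*z + 3) = -2 + (z**2 + 3) = -2 + (3 + z**2) = 1 + z**2)
l(r) = 4 (l(r) = 0 + 4 = 4)
n(d) = 3
(o(-5*2) + l(u(6)))*n(1) = (-4 + 4)*3 = 0*3 = 0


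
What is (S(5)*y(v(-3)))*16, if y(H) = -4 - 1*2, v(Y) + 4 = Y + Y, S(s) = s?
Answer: -480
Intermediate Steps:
v(Y) = -4 + 2*Y (v(Y) = -4 + (Y + Y) = -4 + 2*Y)
y(H) = -6 (y(H) = -4 - 2 = -6)
(S(5)*y(v(-3)))*16 = (5*(-6))*16 = -30*16 = -480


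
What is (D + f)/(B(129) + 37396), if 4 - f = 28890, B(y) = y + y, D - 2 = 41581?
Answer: 12697/37654 ≈ 0.33720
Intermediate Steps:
D = 41583 (D = 2 + 41581 = 41583)
B(y) = 2*y
f = -28886 (f = 4 - 1*28890 = 4 - 28890 = -28886)
(D + f)/(B(129) + 37396) = (41583 - 28886)/(2*129 + 37396) = 12697/(258 + 37396) = 12697/37654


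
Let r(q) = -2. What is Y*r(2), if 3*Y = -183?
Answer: 122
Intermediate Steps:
Y = -61 (Y = (⅓)*(-183) = -61)
Y*r(2) = -61*(-2) = 122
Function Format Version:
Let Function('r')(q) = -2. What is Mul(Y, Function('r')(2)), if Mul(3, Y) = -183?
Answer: 122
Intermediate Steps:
Y = -61 (Y = Mul(Rational(1, 3), -183) = -61)
Mul(Y, Function('r')(2)) = Mul(-61, -2) = 122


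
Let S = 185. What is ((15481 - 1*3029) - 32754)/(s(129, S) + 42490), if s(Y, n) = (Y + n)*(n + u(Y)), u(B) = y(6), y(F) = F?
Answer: -10151/51232 ≈ -0.19814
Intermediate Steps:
u(B) = 6
s(Y, n) = (6 + n)*(Y + n) (s(Y, n) = (Y + n)*(n + 6) = (Y + n)*(6 + n) = (6 + n)*(Y + n))
((15481 - 1*3029) - 32754)/(s(129, S) + 42490) = ((15481 - 1*3029) - 32754)/((185**2 + 6*129 + 6*185 + 129*185) + 42490) = ((15481 - 3029) - 32754)/((34225 + 774 + 1110 + 23865) + 42490) = (12452 - 32754)/(59974 + 42490) = -20302/102464 = -20302*1/102464 = -10151/51232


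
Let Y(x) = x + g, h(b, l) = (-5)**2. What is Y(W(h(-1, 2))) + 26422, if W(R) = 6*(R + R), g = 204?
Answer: 26926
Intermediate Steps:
h(b, l) = 25
W(R) = 12*R (W(R) = 6*(2*R) = 12*R)
Y(x) = 204 + x (Y(x) = x + 204 = 204 + x)
Y(W(h(-1, 2))) + 26422 = (204 + 12*25) + 26422 = (204 + 300) + 26422 = 504 + 26422 = 26926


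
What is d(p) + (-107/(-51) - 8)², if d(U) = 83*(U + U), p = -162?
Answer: -69855491/2601 ≈ -26857.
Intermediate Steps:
d(U) = 166*U (d(U) = 83*(2*U) = 166*U)
d(p) + (-107/(-51) - 8)² = 166*(-162) + (-107/(-51) - 8)² = -26892 + (-107*(-1/51) - 8)² = -26892 + (107/51 - 8)² = -26892 + (-301/51)² = -26892 + 90601/2601 = -69855491/2601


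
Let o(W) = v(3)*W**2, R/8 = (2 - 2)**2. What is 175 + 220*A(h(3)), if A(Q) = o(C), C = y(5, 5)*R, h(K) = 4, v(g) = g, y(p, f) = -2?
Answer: 175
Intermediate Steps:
R = 0 (R = 8*(2 - 2)**2 = 8*0**2 = 8*0 = 0)
C = 0 (C = -2*0 = 0)
o(W) = 3*W**2
A(Q) = 0 (A(Q) = 3*0**2 = 3*0 = 0)
175 + 220*A(h(3)) = 175 + 220*0 = 175 + 0 = 175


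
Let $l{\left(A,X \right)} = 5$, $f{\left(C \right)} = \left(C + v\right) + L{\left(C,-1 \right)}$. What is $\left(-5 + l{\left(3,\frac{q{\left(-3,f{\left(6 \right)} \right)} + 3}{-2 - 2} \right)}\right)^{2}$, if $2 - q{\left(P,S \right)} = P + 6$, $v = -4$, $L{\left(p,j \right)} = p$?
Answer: $0$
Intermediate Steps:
$f{\left(C \right)} = -4 + 2 C$ ($f{\left(C \right)} = \left(C - 4\right) + C = \left(-4 + C\right) + C = -4 + 2 C$)
$q{\left(P,S \right)} = -4 - P$ ($q{\left(P,S \right)} = 2 - \left(P + 6\right) = 2 - \left(6 + P\right) = -4 - P$)
$\left(-5 + l{\left(3,\frac{q{\left(-3,f{\left(6 \right)} \right)} + 3}{-2 - 2} \right)}\right)^{2} = \left(-5 + 5\right)^{2} = 0^{2} = 0$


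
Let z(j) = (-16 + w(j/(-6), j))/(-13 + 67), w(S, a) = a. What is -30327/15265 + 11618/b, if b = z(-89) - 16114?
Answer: -11989746309/4428178055 ≈ -2.7076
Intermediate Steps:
z(j) = -8/27 + j/54 (z(j) = (-16 + j)/(-13 + 67) = (-16 + j)/54 = (-16 + j)*(1/54) = -8/27 + j/54)
b = -290087/18 (b = (-8/27 + (1/54)*(-89)) - 16114 = (-8/27 - 89/54) - 16114 = -35/18 - 16114 = -290087/18 ≈ -16116.)
-30327/15265 + 11618/b = -30327/15265 + 11618/(-290087/18) = -30327*1/15265 + 11618*(-18/290087) = -30327/15265 - 209124/290087 = -11989746309/4428178055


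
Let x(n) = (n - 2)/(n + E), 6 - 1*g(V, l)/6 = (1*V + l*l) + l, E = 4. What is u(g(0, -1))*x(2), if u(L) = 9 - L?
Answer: 0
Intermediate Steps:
g(V, l) = 36 - 6*V - 6*l - 6*l² (g(V, l) = 36 - 6*((1*V + l*l) + l) = 36 - 6*((V + l²) + l) = 36 - 6*(V + l + l²) = 36 + (-6*V - 6*l - 6*l²) = 36 - 6*V - 6*l - 6*l²)
x(n) = (-2 + n)/(4 + n) (x(n) = (n - 2)/(n + 4) = (-2 + n)/(4 + n))
u(g(0, -1))*x(2) = (9 - (36 - 6*0 - 6*(-1) - 6*(-1)²))*((-2 + 2)/(4 + 2)) = (9 - (36 + 0 + 6 - 6*1))*(0/6) = (9 - (36 + 0 + 6 - 6))*((⅙)*0) = (9 - 1*36)*0 = (9 - 36)*0 = -27*0 = 0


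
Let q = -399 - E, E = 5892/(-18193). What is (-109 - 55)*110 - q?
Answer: -320948605/18193 ≈ -17641.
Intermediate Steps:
E = -5892/18193 (E = 5892*(-1/18193) = -5892/18193 ≈ -0.32386)
q = -7253115/18193 (q = -399 - 1*(-5892/18193) = -399 + 5892/18193 = -7253115/18193 ≈ -398.68)
(-109 - 55)*110 - q = (-109 - 55)*110 - 1*(-7253115/18193) = -164*110 + 7253115/18193 = -18040 + 7253115/18193 = -320948605/18193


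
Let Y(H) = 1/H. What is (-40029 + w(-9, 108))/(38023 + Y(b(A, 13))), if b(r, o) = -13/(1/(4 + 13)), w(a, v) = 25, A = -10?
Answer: -4420442/4201541 ≈ -1.0521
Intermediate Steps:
b(r, o) = -221 (b(r, o) = -13/(1/17) = -13/1/17 = -13*17 = -221)
(-40029 + w(-9, 108))/(38023 + Y(b(A, 13))) = (-40029 + 25)/(38023 + 1/(-221)) = -40004/(38023 - 1/221) = -40004/8403082/221 = -40004*221/8403082 = -4420442/4201541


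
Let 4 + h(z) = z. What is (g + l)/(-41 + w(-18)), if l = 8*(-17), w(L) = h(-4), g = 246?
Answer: -110/49 ≈ -2.2449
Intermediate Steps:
h(z) = -4 + z
w(L) = -8 (w(L) = -4 - 4 = -8)
l = -136
(g + l)/(-41 + w(-18)) = (246 - 136)/(-41 - 8) = 110/(-49) = 110*(-1/49) = -110/49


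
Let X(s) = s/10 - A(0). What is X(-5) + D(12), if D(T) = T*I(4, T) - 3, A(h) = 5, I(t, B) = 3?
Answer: 55/2 ≈ 27.500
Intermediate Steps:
X(s) = -5 + s/10 (X(s) = s/10 - 1*5 = s*(⅒) - 5 = s/10 - 5 = -5 + s/10)
D(T) = -3 + 3*T (D(T) = T*3 - 3 = 3*T - 3 = -3 + 3*T)
X(-5) + D(12) = (-5 + (⅒)*(-5)) + (-3 + 3*12) = (-5 - ½) + (-3 + 36) = -11/2 + 33 = 55/2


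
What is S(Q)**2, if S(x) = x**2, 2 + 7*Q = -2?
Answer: 256/2401 ≈ 0.10662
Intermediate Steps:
Q = -4/7 (Q = -2/7 + (1/7)*(-2) = -2/7 - 2/7 = -4/7 ≈ -0.57143)
S(Q)**2 = ((-4/7)**2)**2 = (16/49)**2 = 256/2401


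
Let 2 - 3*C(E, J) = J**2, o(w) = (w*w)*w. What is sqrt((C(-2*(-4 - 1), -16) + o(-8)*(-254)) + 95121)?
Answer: sqrt(2025759)/3 ≈ 474.43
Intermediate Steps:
o(w) = w**3 (o(w) = w**2*w = w**3)
C(E, J) = 2/3 - J**2/3
sqrt((C(-2*(-4 - 1), -16) + o(-8)*(-254)) + 95121) = sqrt(((2/3 - 1/3*(-16)**2) + (-8)**3*(-254)) + 95121) = sqrt(((2/3 - 1/3*256) - 512*(-254)) + 95121) = sqrt(((2/3 - 256/3) + 130048) + 95121) = sqrt((-254/3 + 130048) + 95121) = sqrt(389890/3 + 95121) = sqrt(675253/3) = sqrt(2025759)/3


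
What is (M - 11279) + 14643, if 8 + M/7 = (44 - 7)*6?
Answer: 4862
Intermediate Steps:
M = 1498 (M = -56 + 7*((44 - 7)*6) = -56 + 7*(37*6) = -56 + 7*222 = -56 + 1554 = 1498)
(M - 11279) + 14643 = (1498 - 11279) + 14643 = -9781 + 14643 = 4862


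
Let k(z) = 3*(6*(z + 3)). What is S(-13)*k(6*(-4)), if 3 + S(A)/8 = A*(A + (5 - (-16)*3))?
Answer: 1581552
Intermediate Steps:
S(A) = -24 + 8*A*(53 + A) (S(A) = -24 + 8*(A*(A + (5 - (-16)*3))) = -24 + 8*(A*(A + (5 - 4*(-12)))) = -24 + 8*(A*(A + (5 + 48))) = -24 + 8*(A*(A + 53)) = -24 + 8*(A*(53 + A)) = -24 + 8*A*(53 + A))
k(z) = 54 + 18*z (k(z) = 3*(6*(3 + z)) = 3*(18 + 6*z) = 54 + 18*z)
S(-13)*k(6*(-4)) = (-24 + 8*(-13)² + 424*(-13))*(54 + 18*(6*(-4))) = (-24 + 8*169 - 5512)*(54 + 18*(-24)) = (-24 + 1352 - 5512)*(54 - 432) = -4184*(-378) = 1581552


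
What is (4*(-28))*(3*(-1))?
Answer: 336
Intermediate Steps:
(4*(-28))*(3*(-1)) = -112*(-3) = 336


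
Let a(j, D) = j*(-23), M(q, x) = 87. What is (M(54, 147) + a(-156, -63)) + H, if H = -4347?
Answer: -672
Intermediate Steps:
a(j, D) = -23*j
(M(54, 147) + a(-156, -63)) + H = (87 - 23*(-156)) - 4347 = (87 + 3588) - 4347 = 3675 - 4347 = -672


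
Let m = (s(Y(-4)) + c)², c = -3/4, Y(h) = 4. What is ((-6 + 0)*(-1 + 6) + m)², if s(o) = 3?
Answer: 159201/256 ≈ 621.88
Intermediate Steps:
c = -¾ (c = -3*¼ = -¾ ≈ -0.75000)
m = 81/16 (m = (3 - ¾)² = (9/4)² = 81/16 ≈ 5.0625)
((-6 + 0)*(-1 + 6) + m)² = ((-6 + 0)*(-1 + 6) + 81/16)² = (-6*5 + 81/16)² = (-30 + 81/16)² = (-399/16)² = 159201/256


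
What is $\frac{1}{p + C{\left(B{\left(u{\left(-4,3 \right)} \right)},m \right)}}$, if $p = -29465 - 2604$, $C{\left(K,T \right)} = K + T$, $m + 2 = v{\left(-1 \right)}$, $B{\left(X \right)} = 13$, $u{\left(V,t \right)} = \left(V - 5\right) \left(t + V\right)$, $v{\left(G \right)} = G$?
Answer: $- \frac{1}{32059} \approx -3.1192 \cdot 10^{-5}$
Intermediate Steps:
$u{\left(V,t \right)} = \left(-5 + V\right) \left(V + t\right)$
$m = -3$ ($m = -2 - 1 = -3$)
$p = -32069$
$\frac{1}{p + C{\left(B{\left(u{\left(-4,3 \right)} \right)},m \right)}} = \frac{1}{-32069 + \left(13 - 3\right)} = \frac{1}{-32069 + 10} = \frac{1}{-32059} = - \frac{1}{32059}$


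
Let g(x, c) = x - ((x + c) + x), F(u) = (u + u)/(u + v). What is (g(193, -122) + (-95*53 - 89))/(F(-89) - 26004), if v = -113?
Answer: 104939/525263 ≈ 0.19978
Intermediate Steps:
F(u) = 2*u/(-113 + u) (F(u) = (u + u)/(u - 113) = (2*u)/(-113 + u) = 2*u/(-113 + u))
g(x, c) = -c - x (g(x, c) = x - ((c + x) + x) = x - (c + 2*x) = x + (-c - 2*x) = -c - x)
(g(193, -122) + (-95*53 - 89))/(F(-89) - 26004) = ((-1*(-122) - 1*193) + (-95*53 - 89))/(2*(-89)/(-113 - 89) - 26004) = ((122 - 193) + (-5035 - 89))/(2*(-89)/(-202) - 26004) = (-71 - 5124)/(2*(-89)*(-1/202) - 26004) = -5195/(89/101 - 26004) = -5195/(-2626315/101) = -5195*(-101/2626315) = 104939/525263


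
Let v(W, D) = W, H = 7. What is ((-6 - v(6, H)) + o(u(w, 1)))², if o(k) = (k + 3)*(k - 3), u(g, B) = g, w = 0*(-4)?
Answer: 441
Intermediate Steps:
w = 0
o(k) = (-3 + k)*(3 + k) (o(k) = (3 + k)*(-3 + k) = (-3 + k)*(3 + k))
((-6 - v(6, H)) + o(u(w, 1)))² = ((-6 - 1*6) + (-9 + 0²))² = ((-6 - 6) + (-9 + 0))² = (-12 - 9)² = (-21)² = 441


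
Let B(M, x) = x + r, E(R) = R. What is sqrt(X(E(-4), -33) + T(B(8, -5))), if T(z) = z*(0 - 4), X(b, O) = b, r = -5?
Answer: 6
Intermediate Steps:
B(M, x) = -5 + x (B(M, x) = x - 5 = -5 + x)
T(z) = -4*z (T(z) = z*(-4) = -4*z)
sqrt(X(E(-4), -33) + T(B(8, -5))) = sqrt(-4 - 4*(-5 - 5)) = sqrt(-4 - 4*(-10)) = sqrt(-4 + 40) = sqrt(36) = 6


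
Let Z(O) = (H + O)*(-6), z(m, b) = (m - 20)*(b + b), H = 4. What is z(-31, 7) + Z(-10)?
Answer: -678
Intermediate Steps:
z(m, b) = 2*b*(-20 + m) (z(m, b) = (-20 + m)*(2*b) = 2*b*(-20 + m))
Z(O) = -24 - 6*O (Z(O) = (4 + O)*(-6) = -24 - 6*O)
z(-31, 7) + Z(-10) = 2*7*(-20 - 31) + (-24 - 6*(-10)) = 2*7*(-51) + (-24 + 60) = -714 + 36 = -678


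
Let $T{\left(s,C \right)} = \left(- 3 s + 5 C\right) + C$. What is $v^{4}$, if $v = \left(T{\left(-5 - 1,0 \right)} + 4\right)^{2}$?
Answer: $54875873536$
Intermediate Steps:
$T{\left(s,C \right)} = - 3 s + 6 C$
$v = 484$ ($v = \left(\left(- 3 \left(-5 - 1\right) + 6 \cdot 0\right) + 4\right)^{2} = \left(\left(\left(-3\right) \left(-6\right) + 0\right) + 4\right)^{2} = \left(\left(18 + 0\right) + 4\right)^{2} = \left(18 + 4\right)^{2} = 22^{2} = 484$)
$v^{4} = 484^{4} = 54875873536$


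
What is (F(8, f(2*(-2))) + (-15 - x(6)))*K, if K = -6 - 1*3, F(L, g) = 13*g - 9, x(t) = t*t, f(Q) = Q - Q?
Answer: 540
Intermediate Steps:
f(Q) = 0
x(t) = t**2
F(L, g) = -9 + 13*g
K = -9 (K = -6 - 3 = -9)
(F(8, f(2*(-2))) + (-15 - x(6)))*K = ((-9 + 13*0) + (-15 - 1*6**2))*(-9) = ((-9 + 0) + (-15 - 1*36))*(-9) = (-9 + (-15 - 36))*(-9) = (-9 - 51)*(-9) = -60*(-9) = 540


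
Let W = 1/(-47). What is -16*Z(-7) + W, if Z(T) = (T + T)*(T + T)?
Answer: -147393/47 ≈ -3136.0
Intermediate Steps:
Z(T) = 4*T² (Z(T) = (2*T)*(2*T) = 4*T²)
W = -1/47 ≈ -0.021277
-16*Z(-7) + W = -64*(-7)² - 1/47 = -64*49 - 1/47 = -16*196 - 1/47 = -3136 - 1/47 = -147393/47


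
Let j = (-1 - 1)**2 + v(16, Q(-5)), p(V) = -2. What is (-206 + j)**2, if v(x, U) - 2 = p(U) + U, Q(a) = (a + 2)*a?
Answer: 34969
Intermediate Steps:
Q(a) = a*(2 + a) (Q(a) = (2 + a)*a = a*(2 + a))
v(x, U) = U (v(x, U) = 2 + (-2 + U) = U)
j = 19 (j = (-1 - 1)**2 - 5*(2 - 5) = (-2)**2 - 5*(-3) = 4 + 15 = 19)
(-206 + j)**2 = (-206 + 19)**2 = (-187)**2 = 34969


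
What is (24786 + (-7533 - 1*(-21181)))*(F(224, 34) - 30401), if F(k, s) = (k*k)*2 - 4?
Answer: 2688342998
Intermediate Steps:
F(k, s) = -4 + 2*k² (F(k, s) = k²*2 - 4 = 2*k² - 4 = -4 + 2*k²)
(24786 + (-7533 - 1*(-21181)))*(F(224, 34) - 30401) = (24786 + (-7533 - 1*(-21181)))*((-4 + 2*224²) - 30401) = (24786 + (-7533 + 21181))*((-4 + 2*50176) - 30401) = (24786 + 13648)*((-4 + 100352) - 30401) = 38434*(100348 - 30401) = 38434*69947 = 2688342998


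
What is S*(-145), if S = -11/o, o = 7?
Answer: 1595/7 ≈ 227.86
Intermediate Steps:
S = -11/7 ≈ -1.5714
S*(-145) = -11/7*(-145) = 1595/7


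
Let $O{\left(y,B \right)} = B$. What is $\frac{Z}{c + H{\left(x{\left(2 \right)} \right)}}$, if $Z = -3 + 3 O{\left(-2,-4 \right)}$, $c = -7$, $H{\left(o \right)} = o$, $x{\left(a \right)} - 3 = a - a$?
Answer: $\frac{15}{4} \approx 3.75$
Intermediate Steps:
$x{\left(a \right)} = 3$ ($x{\left(a \right)} = 3 + \left(a - a\right) = 3 + 0 = 3$)
$Z = -15$ ($Z = -3 + 3 \left(-4\right) = -3 - 12 = -15$)
$\frac{Z}{c + H{\left(x{\left(2 \right)} \right)}} = - \frac{15}{-7 + 3} = - \frac{15}{-4} = \left(-15\right) \left(- \frac{1}{4}\right) = \frac{15}{4}$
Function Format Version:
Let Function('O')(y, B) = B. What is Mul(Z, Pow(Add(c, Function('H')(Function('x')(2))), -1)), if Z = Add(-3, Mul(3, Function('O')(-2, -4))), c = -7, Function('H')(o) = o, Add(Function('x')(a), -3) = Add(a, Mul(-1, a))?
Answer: Rational(15, 4) ≈ 3.7500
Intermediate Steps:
Function('x')(a) = 3 (Function('x')(a) = Add(3, Add(a, Mul(-1, a))) = Add(3, 0) = 3)
Z = -15 (Z = Add(-3, Mul(3, -4)) = Add(-3, -12) = -15)
Mul(Z, Pow(Add(c, Function('H')(Function('x')(2))), -1)) = Mul(-15, Pow(Add(-7, 3), -1)) = Mul(-15, Pow(-4, -1)) = Mul(-15, Rational(-1, 4)) = Rational(15, 4)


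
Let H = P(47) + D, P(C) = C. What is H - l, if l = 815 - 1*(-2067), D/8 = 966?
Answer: 4893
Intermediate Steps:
D = 7728 (D = 8*966 = 7728)
l = 2882 (l = 815 + 2067 = 2882)
H = 7775 (H = 47 + 7728 = 7775)
H - l = 7775 - 1*2882 = 7775 - 2882 = 4893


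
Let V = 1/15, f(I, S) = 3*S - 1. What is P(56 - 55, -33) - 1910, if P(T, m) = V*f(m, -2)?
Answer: -28657/15 ≈ -1910.5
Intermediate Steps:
f(I, S) = -1 + 3*S
V = 1/15 ≈ 0.066667
P(T, m) = -7/15 (P(T, m) = (-1 + 3*(-2))/15 = (-1 - 6)/15 = (1/15)*(-7) = -7/15)
P(56 - 55, -33) - 1910 = -7/15 - 1910 = -28657/15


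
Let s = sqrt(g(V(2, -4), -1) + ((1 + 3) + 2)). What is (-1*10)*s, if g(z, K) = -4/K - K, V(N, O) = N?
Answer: -10*sqrt(11) ≈ -33.166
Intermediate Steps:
g(z, K) = -K - 4/K
s = sqrt(11) (s = sqrt((-1*(-1) - 4/(-1)) + ((1 + 3) + 2)) = sqrt((1 - 4*(-1)) + (4 + 2)) = sqrt((1 + 4) + 6) = sqrt(5 + 6) = sqrt(11) ≈ 3.3166)
(-1*10)*s = (-1*10)*sqrt(11) = -10*sqrt(11)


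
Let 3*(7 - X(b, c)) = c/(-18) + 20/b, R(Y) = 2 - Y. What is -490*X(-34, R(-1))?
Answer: -543655/153 ≈ -3553.3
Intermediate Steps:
X(b, c) = 7 - 20/(3*b) + c/54 (X(b, c) = 7 - (c/(-18) + 20/b)/3 = 7 - (c*(-1/18) + 20/b)/3 = 7 - (-c/18 + 20/b)/3 = 7 - (20/b - c/18)/3 = 7 + (-20/(3*b) + c/54) = 7 - 20/(3*b) + c/54)
-490*X(-34, R(-1)) = -245*(-360 - 34*(378 + (2 - 1*(-1))))/(27*(-34)) = -245*(-1)*(-360 - 34*(378 + (2 + 1)))/(27*34) = -245*(-1)*(-360 - 34*(378 + 3))/(27*34) = -245*(-1)*(-360 - 34*381)/(27*34) = -245*(-1)*(-360 - 12954)/(27*34) = -245*(-1)*(-13314)/(27*34) = -490*2219/306 = -543655/153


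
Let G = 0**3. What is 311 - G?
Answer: 311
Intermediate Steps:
G = 0
311 - G = 311 - 1*0 = 311 + 0 = 311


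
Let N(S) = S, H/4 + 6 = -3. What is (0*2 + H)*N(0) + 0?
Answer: 0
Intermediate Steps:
H = -36 (H = -24 + 4*(-3) = -24 - 12 = -36)
(0*2 + H)*N(0) + 0 = (0*2 - 36)*0 + 0 = (0 - 36)*0 + 0 = -36*0 + 0 = 0 + 0 = 0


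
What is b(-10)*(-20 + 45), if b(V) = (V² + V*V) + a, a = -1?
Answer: 4975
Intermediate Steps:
b(V) = -1 + 2*V² (b(V) = (V² + V*V) - 1 = (V² + V²) - 1 = 2*V² - 1 = -1 + 2*V²)
b(-10)*(-20 + 45) = (-1 + 2*(-10)²)*(-20 + 45) = (-1 + 2*100)*25 = (-1 + 200)*25 = 199*25 = 4975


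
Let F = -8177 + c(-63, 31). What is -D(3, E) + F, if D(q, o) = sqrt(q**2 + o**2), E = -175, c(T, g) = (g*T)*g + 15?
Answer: -68705 - 17*sqrt(106) ≈ -68880.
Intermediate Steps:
c(T, g) = 15 + T*g**2 (c(T, g) = (T*g)*g + 15 = T*g**2 + 15 = 15 + T*g**2)
D(q, o) = sqrt(o**2 + q**2)
F = -68705 (F = -8177 + (15 - 63*31**2) = -8177 + (15 - 63*961) = -8177 + (15 - 60543) = -8177 - 60528 = -68705)
-D(3, E) + F = -sqrt((-175)**2 + 3**2) - 68705 = -sqrt(30625 + 9) - 68705 = -sqrt(30634) - 68705 = -17*sqrt(106) - 68705 = -68705 - 17*sqrt(106)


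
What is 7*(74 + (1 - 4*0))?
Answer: 525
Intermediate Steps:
7*(74 + (1 - 4*0)) = 7*(74 + (1 + 0)) = 7*(74 + 1) = 7*75 = 525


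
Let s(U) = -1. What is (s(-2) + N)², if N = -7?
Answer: 64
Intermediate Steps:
(s(-2) + N)² = (-1 - 7)² = (-8)² = 64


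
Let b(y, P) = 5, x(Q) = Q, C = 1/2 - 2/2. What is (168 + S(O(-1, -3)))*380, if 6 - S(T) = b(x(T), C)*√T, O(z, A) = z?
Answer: 66120 - 1900*I ≈ 66120.0 - 1900.0*I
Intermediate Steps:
C = -½ (C = 1*(½) - 2*½ = ½ - 1 = -½ ≈ -0.50000)
S(T) = 6 - 5*√T
(168 + S(O(-1, -3)))*380 = (168 + (6 - 5*I))*380 = (174 - 5*I)*380 = 66120 - 1900*I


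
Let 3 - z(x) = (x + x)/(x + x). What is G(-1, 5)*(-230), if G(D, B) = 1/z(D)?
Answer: -115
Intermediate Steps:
z(x) = 2 (z(x) = 3 - (x + x)/(x + x) = 3 - 2*x/(2*x) = 3 - 2*x*1/(2*x) = 3 - 1*1 = 3 - 1 = 2)
G(D, B) = ½ (G(D, B) = 1/2 = ½)
G(-1, 5)*(-230) = (½)*(-230) = -115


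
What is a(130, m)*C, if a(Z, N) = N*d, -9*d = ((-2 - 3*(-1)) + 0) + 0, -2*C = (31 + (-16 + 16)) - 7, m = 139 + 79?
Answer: 872/3 ≈ 290.67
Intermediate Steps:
m = 218
C = -12 (C = -((31 + (-16 + 16)) - 7)/2 = -((31 + 0) - 7)/2 = -(31 - 7)/2 = -½*24 = -12)
d = -⅑ (d = -(((-2 - 3*(-1)) + 0) + 0)/9 = -(((-2 + 3) + 0) + 0)/9 = -((1 + 0) + 0)/9 = -(1 + 0)/9 = -⅑*1 = -⅑ ≈ -0.11111)
a(Z, N) = -N/9 (a(Z, N) = N*(-⅑) = -N/9)
a(130, m)*C = -⅑*218*(-12) = -218/9*(-12) = 872/3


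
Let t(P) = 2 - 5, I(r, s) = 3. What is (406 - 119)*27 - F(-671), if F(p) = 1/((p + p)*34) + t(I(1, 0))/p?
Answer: 353571169/45628 ≈ 7749.0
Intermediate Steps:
t(P) = -3
F(p) = -203/(68*p) (F(p) = 1/((p + p)*34) - 3/p = (1/34)/(2*p) - 3/p = (1/(2*p))*(1/34) - 3/p = 1/(68*p) - 3/p = -203/(68*p))
(406 - 119)*27 - F(-671) = (406 - 119)*27 - (-203)/(68*(-671)) = 287*27 - (-203)*(-1)/(68*671) = 7749 - 1*203/45628 = 7749 - 203/45628 = 353571169/45628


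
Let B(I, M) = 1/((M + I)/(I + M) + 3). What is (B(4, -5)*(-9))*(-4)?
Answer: 9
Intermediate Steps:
B(I, M) = ¼ (B(I, M) = 1/((I + M)/(I + M) + 3) = 1/(1 + 3) = 1/4 = ¼)
(B(4, -5)*(-9))*(-4) = ((¼)*(-9))*(-4) = -9/4*(-4) = 9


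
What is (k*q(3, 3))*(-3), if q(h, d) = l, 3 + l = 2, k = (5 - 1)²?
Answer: 48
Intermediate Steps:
k = 16 (k = 4² = 16)
l = -1 (l = -3 + 2 = -1)
q(h, d) = -1
(k*q(3, 3))*(-3) = (16*(-1))*(-3) = -16*(-3) = 48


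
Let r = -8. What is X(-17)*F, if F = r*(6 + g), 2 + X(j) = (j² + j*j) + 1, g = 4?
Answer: -46160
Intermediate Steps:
X(j) = -1 + 2*j² (X(j) = -2 + ((j² + j*j) + 1) = -2 + ((j² + j²) + 1) = -2 + (2*j² + 1) = -2 + (1 + 2*j²) = -1 + 2*j²)
F = -80 (F = -8*(6 + 4) = -8*10 = -80)
X(-17)*F = (-1 + 2*(-17)²)*(-80) = (-1 + 2*289)*(-80) = (-1 + 578)*(-80) = 577*(-80) = -46160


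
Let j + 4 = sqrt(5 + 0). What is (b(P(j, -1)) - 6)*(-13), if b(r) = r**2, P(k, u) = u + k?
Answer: -312 + 130*sqrt(5) ≈ -21.311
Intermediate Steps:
j = -4 + sqrt(5) (j = -4 + sqrt(5 + 0) = -4 + sqrt(5) ≈ -1.7639)
P(k, u) = k + u
(b(P(j, -1)) - 6)*(-13) = (((-4 + sqrt(5)) - 1)**2 - 6)*(-13) = ((-5 + sqrt(5))**2 - 6)*(-13) = (-6 + (-5 + sqrt(5))**2)*(-13) = 78 - 13*(-5 + sqrt(5))**2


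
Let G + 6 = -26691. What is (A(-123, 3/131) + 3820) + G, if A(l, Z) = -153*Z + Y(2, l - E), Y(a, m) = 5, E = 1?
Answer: -2996691/131 ≈ -22876.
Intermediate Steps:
A(l, Z) = 5 - 153*Z (A(l, Z) = -153*Z + 5 = 5 - 153*Z)
G = -26697 (G = -6 - 26691 = -26697)
(A(-123, 3/131) + 3820) + G = ((5 - 459/131) + 3820) - 26697 = (196/131 + 3820) - 26697 = 500616/131 - 26697 = -2996691/131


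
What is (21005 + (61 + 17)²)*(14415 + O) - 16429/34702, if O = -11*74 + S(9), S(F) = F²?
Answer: 12861661167567/34702 ≈ 3.7063e+8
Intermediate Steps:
O = -733 (O = -11*74 + 9² = -814 + 81 = -733)
(21005 + (61 + 17)²)*(14415 + O) - 16429/34702 = (21005 + (61 + 17)²)*(14415 - 733) - 16429/34702 = (21005 + 78²)*13682 - 16429*1/34702 = (21005 + 6084)*13682 - 16429/34702 = 27089*13682 - 16429/34702 = 370631698 - 16429/34702 = 12861661167567/34702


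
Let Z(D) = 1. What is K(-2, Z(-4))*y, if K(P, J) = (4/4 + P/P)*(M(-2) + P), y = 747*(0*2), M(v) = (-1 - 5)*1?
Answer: 0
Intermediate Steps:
M(v) = -6 (M(v) = -6*1 = -6)
y = 0 (y = 747*0 = 0)
K(P, J) = -12 + 2*P (K(P, J) = (4/4 + P/P)*(-6 + P) = (4*(1/4) + 1)*(-6 + P) = (1 + 1)*(-6 + P) = 2*(-6 + P) = -12 + 2*P)
K(-2, Z(-4))*y = (-12 + 2*(-2))*0 = (-12 - 4)*0 = -16*0 = 0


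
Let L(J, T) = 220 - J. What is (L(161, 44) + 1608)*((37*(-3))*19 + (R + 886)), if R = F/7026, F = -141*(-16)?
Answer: -2386738919/1171 ≈ -2.0382e+6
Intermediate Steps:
F = 2256
R = 376/1171 (R = 2256/7026 = 2256*(1/7026) = 376/1171 ≈ 0.32109)
(L(161, 44) + 1608)*((37*(-3))*19 + (R + 886)) = ((220 - 1*161) + 1608)*((37*(-3))*19 + (376/1171 + 886)) = ((220 - 161) + 1608)*(-111*19 + 1037882/1171) = (59 + 1608)*(-2109 + 1037882/1171) = 1667*(-1431757/1171) = -2386738919/1171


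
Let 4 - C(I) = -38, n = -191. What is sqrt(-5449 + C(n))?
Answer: I*sqrt(5407) ≈ 73.532*I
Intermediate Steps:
C(I) = 42 (C(I) = 4 - 1*(-38) = 4 + 38 = 42)
sqrt(-5449 + C(n)) = sqrt(-5449 + 42) = sqrt(-5407) = I*sqrt(5407)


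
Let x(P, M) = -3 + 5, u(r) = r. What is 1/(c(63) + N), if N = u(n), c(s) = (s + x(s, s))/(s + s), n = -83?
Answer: -126/10393 ≈ -0.012124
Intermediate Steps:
x(P, M) = 2
c(s) = (2 + s)/(2*s) (c(s) = (s + 2)/(s + s) = (2 + s)/((2*s)) = (2 + s)*(1/(2*s)) = (2 + s)/(2*s))
N = -83
1/(c(63) + N) = 1/((½)*(2 + 63)/63 - 83) = 1/((½)*(1/63)*65 - 83) = 1/(65/126 - 83) = 1/(-10393/126) = -126/10393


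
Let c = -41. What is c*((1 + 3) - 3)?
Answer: -41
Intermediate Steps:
c*((1 + 3) - 3) = -41*((1 + 3) - 3) = -41*(4 - 3) = -41*1 = -41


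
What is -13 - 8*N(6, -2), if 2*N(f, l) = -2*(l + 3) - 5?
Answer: 15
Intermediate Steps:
N(f, l) = -11/2 - l (N(f, l) = (-2*(l + 3) - 5)/2 = (-2*(3 + l) - 5)/2 = ((-6 - 2*l) - 5)/2 = (-11 - 2*l)/2 = -11/2 - l)
-13 - 8*N(6, -2) = -13 - 8*(-11/2 - 1*(-2)) = -13 - 8*(-11/2 + 2) = -13 - 8*(-7/2) = -13 + 28 = 15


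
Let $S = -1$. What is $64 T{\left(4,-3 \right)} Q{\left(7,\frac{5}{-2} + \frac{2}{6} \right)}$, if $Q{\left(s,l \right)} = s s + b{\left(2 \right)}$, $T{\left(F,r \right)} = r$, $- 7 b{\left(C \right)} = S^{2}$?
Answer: $- \frac{65664}{7} \approx -9380.6$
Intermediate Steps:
$b{\left(C \right)} = - \frac{1}{7}$ ($b{\left(C \right)} = - \frac{\left(-1\right)^{2}}{7} = \left(- \frac{1}{7}\right) 1 = - \frac{1}{7}$)
$Q{\left(s,l \right)} = - \frac{1}{7} + s^{2}$ ($Q{\left(s,l \right)} = s s - \frac{1}{7} = s^{2} - \frac{1}{7} = - \frac{1}{7} + s^{2}$)
$64 T{\left(4,-3 \right)} Q{\left(7,\frac{5}{-2} + \frac{2}{6} \right)} = 64 \left(-3\right) \left(- \frac{1}{7} + 7^{2}\right) = - 192 \left(- \frac{1}{7} + 49\right) = \left(-192\right) \frac{342}{7} = - \frac{65664}{7}$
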